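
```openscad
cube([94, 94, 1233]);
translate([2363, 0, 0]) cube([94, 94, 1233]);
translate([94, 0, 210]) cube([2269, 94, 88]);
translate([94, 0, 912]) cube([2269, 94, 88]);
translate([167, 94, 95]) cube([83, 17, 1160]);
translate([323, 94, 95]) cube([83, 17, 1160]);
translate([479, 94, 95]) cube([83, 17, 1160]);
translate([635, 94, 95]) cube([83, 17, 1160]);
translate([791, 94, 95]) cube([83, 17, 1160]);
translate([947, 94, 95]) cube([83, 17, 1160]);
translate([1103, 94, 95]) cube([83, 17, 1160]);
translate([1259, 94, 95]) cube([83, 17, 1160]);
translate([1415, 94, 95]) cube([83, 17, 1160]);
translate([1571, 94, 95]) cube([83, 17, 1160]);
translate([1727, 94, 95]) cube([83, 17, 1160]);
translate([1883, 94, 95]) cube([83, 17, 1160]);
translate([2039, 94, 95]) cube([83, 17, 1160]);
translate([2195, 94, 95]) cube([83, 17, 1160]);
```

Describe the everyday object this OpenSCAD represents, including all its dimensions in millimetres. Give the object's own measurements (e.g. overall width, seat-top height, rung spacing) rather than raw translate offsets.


A fence section. Two 94×94 mm posts, 1233 mm tall, stand on the floor with a clear span of 2269 mm between their inner faces. Two horizontal rails of 94×88 mm section span the gap between the posts with their undersides at z = 210 mm and z = 912 mm, flush with the posts' −y face. 14 pickets, each 83 mm wide, 17 mm thick and 1160 mm tall, are fixed to the +y face of the rails with their bottoms at z = 95 mm, spaced across the span with a 73 mm gap after the −x post and between neighbouring pickets, with 85 mm left before the +x post.


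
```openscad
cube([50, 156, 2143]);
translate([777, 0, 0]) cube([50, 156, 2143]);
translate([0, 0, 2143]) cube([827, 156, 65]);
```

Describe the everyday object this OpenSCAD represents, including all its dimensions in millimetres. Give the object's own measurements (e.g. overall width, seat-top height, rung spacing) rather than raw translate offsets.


A door frame. The clear opening is 727 mm wide and 2143 mm high. Two 50 mm wide jambs, 156 mm deep, stand either side of the opening from the floor to the top of the opening. A 65 mm thick head sits across the top of both jambs, spanning the full outside width of the frame.


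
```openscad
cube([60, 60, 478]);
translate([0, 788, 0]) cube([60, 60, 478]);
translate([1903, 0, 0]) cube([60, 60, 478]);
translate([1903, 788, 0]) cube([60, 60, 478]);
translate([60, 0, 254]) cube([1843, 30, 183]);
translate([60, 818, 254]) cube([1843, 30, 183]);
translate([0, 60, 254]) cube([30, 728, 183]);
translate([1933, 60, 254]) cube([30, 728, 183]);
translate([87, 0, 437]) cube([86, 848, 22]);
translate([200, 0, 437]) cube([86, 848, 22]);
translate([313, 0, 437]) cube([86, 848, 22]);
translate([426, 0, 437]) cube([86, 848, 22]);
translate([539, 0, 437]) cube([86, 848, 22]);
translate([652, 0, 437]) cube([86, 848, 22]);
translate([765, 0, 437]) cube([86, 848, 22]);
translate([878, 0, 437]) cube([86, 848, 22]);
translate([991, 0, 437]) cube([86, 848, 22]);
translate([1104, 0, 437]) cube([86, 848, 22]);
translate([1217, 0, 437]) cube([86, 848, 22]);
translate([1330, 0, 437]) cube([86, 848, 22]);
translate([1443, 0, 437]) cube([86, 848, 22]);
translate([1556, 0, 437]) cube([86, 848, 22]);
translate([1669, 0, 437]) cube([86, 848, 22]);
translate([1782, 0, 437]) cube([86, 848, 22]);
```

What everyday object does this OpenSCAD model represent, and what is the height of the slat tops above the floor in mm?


A bed frame. The slat-top height is 459 mm.

Four posts, four rails, and a row of slats — a bed frame. Slats sit on the rails at z = 254 + 183 = 437; with slat thickness 22, the top is 459 mm.


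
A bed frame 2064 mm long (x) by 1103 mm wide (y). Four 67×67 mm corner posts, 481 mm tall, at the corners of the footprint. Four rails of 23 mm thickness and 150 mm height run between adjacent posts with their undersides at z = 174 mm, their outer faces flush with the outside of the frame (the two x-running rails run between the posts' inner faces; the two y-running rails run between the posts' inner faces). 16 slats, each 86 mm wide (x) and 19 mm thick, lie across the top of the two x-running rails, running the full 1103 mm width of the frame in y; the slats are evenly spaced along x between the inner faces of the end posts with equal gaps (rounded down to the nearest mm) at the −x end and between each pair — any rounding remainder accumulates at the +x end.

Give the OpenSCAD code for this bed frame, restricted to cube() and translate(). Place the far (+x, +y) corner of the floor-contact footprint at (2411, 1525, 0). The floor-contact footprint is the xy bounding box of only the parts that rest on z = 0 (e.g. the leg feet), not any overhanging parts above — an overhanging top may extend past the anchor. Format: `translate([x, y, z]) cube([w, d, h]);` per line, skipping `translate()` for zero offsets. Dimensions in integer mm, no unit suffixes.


// slat z = rail_z + rail_h = 174 + 150 = 324
// slat gap = ⌊(1930 − 16·86) / 17⌋ = 32
translate([347, 422, 0]) cube([67, 67, 481]);
translate([347, 1458, 0]) cube([67, 67, 481]);
translate([2344, 422, 0]) cube([67, 67, 481]);
translate([2344, 1458, 0]) cube([67, 67, 481]);
translate([414, 422, 174]) cube([1930, 23, 150]);
translate([414, 1502, 174]) cube([1930, 23, 150]);
translate([347, 489, 174]) cube([23, 969, 150]);
translate([2388, 489, 174]) cube([23, 969, 150]);
translate([446, 422, 324]) cube([86, 1103, 19]);
translate([564, 422, 324]) cube([86, 1103, 19]);
translate([682, 422, 324]) cube([86, 1103, 19]);
translate([800, 422, 324]) cube([86, 1103, 19]);
translate([918, 422, 324]) cube([86, 1103, 19]);
translate([1036, 422, 324]) cube([86, 1103, 19]);
translate([1154, 422, 324]) cube([86, 1103, 19]);
translate([1272, 422, 324]) cube([86, 1103, 19]);
translate([1390, 422, 324]) cube([86, 1103, 19]);
translate([1508, 422, 324]) cube([86, 1103, 19]);
translate([1626, 422, 324]) cube([86, 1103, 19]);
translate([1744, 422, 324]) cube([86, 1103, 19]);
translate([1862, 422, 324]) cube([86, 1103, 19]);
translate([1980, 422, 324]) cube([86, 1103, 19]);
translate([2098, 422, 324]) cube([86, 1103, 19]);
translate([2216, 422, 324]) cube([86, 1103, 19]);


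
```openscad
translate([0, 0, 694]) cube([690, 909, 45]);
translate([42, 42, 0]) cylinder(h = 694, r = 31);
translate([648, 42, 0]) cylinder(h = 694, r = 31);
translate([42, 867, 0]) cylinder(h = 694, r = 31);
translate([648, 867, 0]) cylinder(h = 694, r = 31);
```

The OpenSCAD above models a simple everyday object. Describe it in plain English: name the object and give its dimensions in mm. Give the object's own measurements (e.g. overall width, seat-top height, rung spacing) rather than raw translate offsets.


A rectangular dining table. The top is 690×909×45 mm with its upper surface at z = 739 mm. It stands on four round legs of 62 mm diameter, each leg's bounding box inset 11 mm from the nearest pair of top edges, running from the floor to the underside of the top.


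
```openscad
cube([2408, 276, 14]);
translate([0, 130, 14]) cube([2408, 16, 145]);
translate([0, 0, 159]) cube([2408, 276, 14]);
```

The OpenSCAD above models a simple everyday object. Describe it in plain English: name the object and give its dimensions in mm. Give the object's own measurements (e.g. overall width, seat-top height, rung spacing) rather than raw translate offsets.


An I-beam lying along x, 2408 mm long. Overall section height 173 mm. Two flanges 276 mm wide (y) and 14 mm thick, one on the floor and one at the top; a web 16 mm thick runs between them, centred on the flange width.


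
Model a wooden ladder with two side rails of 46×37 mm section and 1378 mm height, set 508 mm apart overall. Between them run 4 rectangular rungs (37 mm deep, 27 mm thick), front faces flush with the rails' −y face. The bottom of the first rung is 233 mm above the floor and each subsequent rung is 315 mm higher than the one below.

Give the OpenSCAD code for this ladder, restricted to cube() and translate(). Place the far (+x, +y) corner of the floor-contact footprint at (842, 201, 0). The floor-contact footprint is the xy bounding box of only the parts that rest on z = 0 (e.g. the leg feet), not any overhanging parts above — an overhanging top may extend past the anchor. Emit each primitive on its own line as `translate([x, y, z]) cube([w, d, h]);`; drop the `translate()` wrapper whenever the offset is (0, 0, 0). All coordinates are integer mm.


// rung span = 508 - 2*46 = 416
// rung[k] z = 233 + k*315
translate([334, 164, 0]) cube([46, 37, 1378]);
translate([796, 164, 0]) cube([46, 37, 1378]);
translate([380, 164, 233]) cube([416, 37, 27]);
translate([380, 164, 548]) cube([416, 37, 27]);
translate([380, 164, 863]) cube([416, 37, 27]);
translate([380, 164, 1178]) cube([416, 37, 27]);


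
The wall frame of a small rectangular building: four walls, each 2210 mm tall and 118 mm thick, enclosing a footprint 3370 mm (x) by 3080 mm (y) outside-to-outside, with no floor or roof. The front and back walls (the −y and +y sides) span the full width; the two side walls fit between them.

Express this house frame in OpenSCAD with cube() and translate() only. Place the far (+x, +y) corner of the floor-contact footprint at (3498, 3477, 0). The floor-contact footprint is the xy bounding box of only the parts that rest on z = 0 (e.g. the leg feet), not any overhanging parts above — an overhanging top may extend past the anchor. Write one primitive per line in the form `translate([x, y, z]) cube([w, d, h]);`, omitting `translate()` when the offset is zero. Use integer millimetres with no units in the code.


translate([128, 397, 0]) cube([3370, 118, 2210]);
translate([128, 3359, 0]) cube([3370, 118, 2210]);
translate([128, 515, 0]) cube([118, 2844, 2210]);
translate([3380, 515, 0]) cube([118, 2844, 2210]);


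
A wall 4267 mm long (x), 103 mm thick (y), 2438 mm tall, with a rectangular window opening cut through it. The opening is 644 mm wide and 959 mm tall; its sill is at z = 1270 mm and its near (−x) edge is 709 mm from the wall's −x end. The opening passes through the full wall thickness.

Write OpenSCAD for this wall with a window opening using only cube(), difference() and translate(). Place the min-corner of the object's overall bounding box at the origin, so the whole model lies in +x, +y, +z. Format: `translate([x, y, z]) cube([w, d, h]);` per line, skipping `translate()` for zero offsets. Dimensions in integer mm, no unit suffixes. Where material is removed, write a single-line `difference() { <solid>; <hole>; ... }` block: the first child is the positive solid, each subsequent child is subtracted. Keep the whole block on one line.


difference() { cube([4267, 103, 2438]); translate([709, 0, 1270]) cube([644, 103, 959]); }


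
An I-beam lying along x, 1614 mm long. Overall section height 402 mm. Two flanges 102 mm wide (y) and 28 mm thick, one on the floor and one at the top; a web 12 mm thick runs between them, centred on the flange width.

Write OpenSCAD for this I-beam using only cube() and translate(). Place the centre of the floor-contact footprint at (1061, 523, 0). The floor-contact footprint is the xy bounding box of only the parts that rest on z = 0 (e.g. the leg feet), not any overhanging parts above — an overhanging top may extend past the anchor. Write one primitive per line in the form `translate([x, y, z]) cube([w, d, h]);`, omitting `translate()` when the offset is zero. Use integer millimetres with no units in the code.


translate([254, 472, 0]) cube([1614, 102, 28]);
translate([254, 517, 28]) cube([1614, 12, 346]);
translate([254, 472, 374]) cube([1614, 102, 28]);


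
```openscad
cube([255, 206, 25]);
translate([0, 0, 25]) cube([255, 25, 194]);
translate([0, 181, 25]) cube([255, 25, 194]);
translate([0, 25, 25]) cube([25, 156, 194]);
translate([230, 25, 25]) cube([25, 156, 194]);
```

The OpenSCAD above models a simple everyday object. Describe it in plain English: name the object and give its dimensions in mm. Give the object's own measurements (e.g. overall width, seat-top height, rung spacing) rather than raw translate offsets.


An open-topped rectangular box: outside dimensions 255×206×219 mm, with a uniform wall and base thickness of 25 mm. The base is a full 255×206 slab on the floor; four walls sit on top of the base. The front and back walls (the −y and +y sides) span the full width; the two side walls fit between them.


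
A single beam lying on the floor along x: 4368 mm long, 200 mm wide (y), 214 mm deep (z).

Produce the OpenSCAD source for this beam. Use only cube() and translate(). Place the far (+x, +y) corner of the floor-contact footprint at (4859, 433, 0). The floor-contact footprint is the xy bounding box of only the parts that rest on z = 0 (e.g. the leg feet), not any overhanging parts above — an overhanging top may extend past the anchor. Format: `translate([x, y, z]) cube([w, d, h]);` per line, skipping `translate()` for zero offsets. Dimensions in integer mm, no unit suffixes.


translate([491, 233, 0]) cube([4368, 200, 214]);


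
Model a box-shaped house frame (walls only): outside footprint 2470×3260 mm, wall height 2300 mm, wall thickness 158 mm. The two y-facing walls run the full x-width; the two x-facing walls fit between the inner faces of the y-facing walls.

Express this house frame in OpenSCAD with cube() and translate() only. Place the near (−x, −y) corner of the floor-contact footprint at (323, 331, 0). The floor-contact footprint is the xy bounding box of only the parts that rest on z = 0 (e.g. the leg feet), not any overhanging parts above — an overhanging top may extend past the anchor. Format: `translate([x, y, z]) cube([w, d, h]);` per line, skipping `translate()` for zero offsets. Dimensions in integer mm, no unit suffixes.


translate([323, 331, 0]) cube([2470, 158, 2300]);
translate([323, 3433, 0]) cube([2470, 158, 2300]);
translate([323, 489, 0]) cube([158, 2944, 2300]);
translate([2635, 489, 0]) cube([158, 2944, 2300]);


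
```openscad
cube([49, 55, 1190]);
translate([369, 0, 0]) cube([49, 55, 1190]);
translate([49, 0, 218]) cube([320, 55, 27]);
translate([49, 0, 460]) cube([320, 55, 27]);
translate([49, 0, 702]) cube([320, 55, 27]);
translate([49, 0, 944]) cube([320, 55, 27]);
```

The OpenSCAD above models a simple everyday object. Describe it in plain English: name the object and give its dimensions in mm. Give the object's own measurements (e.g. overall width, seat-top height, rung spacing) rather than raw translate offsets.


A straight ladder. Two 49×55 mm vertical rails, 1190 mm tall, stand 418 mm apart (outside-to-outside) with their front faces coplanar on the −y side. 4 rungs, each 55 mm deep and 27 mm tall, span between the inner faces of the rails, front faces flush with the rails. The lowest rung's underside is at z = 218 mm and rungs are spaced 242 mm apart (underside to underside).


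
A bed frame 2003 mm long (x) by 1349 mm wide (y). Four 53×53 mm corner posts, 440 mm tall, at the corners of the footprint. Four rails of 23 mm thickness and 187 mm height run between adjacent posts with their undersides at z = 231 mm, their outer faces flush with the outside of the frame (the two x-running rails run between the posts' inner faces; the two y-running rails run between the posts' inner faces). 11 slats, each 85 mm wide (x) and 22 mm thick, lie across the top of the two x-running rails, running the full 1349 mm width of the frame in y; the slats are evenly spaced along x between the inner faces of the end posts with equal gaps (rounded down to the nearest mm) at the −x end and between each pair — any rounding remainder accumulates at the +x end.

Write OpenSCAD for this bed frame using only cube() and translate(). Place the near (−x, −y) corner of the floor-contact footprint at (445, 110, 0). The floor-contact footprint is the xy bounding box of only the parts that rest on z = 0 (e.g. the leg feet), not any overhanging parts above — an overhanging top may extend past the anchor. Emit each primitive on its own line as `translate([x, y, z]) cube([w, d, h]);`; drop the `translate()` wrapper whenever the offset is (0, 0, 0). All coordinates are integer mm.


translate([445, 110, 0]) cube([53, 53, 440]);
translate([445, 1406, 0]) cube([53, 53, 440]);
translate([2395, 110, 0]) cube([53, 53, 440]);
translate([2395, 1406, 0]) cube([53, 53, 440]);
translate([498, 110, 231]) cube([1897, 23, 187]);
translate([498, 1436, 231]) cube([1897, 23, 187]);
translate([445, 163, 231]) cube([23, 1243, 187]);
translate([2425, 163, 231]) cube([23, 1243, 187]);
translate([578, 110, 418]) cube([85, 1349, 22]);
translate([743, 110, 418]) cube([85, 1349, 22]);
translate([908, 110, 418]) cube([85, 1349, 22]);
translate([1073, 110, 418]) cube([85, 1349, 22]);
translate([1238, 110, 418]) cube([85, 1349, 22]);
translate([1403, 110, 418]) cube([85, 1349, 22]);
translate([1568, 110, 418]) cube([85, 1349, 22]);
translate([1733, 110, 418]) cube([85, 1349, 22]);
translate([1898, 110, 418]) cube([85, 1349, 22]);
translate([2063, 110, 418]) cube([85, 1349, 22]);
translate([2228, 110, 418]) cube([85, 1349, 22]);


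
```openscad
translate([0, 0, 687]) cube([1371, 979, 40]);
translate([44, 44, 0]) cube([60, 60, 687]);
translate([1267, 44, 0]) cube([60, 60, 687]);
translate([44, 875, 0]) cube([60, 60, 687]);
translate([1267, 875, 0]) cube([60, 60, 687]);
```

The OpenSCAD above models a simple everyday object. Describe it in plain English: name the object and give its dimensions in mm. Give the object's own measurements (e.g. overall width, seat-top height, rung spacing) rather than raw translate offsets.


A table: top 1371 mm (x) × 979 mm (y), 40 mm thick, upper face at z = 727 mm, on four 60×60 mm square legs, each inset 44 mm from the nearest pair of top edges from z = 0 to the bottom of the top.


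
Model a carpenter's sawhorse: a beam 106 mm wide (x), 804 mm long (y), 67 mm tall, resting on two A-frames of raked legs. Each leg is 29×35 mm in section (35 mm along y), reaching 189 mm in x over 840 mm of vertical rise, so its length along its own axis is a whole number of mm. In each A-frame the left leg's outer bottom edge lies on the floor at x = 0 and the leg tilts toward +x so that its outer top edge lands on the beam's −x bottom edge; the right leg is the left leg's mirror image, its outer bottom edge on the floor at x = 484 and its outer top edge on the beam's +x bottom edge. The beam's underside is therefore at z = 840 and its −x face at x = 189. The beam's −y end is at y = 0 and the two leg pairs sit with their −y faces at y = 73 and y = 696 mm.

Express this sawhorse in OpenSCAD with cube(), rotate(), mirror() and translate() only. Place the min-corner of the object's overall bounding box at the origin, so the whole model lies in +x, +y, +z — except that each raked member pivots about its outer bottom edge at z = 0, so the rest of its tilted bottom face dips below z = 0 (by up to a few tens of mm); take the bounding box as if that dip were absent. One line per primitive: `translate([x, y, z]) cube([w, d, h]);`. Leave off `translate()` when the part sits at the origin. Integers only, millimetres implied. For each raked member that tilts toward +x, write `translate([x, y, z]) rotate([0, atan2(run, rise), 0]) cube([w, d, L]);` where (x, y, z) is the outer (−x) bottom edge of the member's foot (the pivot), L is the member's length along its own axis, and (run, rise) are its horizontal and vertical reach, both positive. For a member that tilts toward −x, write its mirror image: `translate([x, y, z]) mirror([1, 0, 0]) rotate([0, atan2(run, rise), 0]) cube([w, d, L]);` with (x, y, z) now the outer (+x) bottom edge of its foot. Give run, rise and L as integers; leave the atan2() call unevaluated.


// leg length = √(189² + 840²) = 861
// right-leg outer foot x = 2·189 + 106 = 484
// beam min-corner = (189, 0, 840)
translate([189, 0, 840]) cube([106, 804, 67]);
translate([0, 73, 0]) rotate([0, atan2(189, 840), 0]) cube([29, 35, 861]);
translate([484, 73, 0]) mirror([1, 0, 0]) rotate([0, atan2(189, 840), 0]) cube([29, 35, 861]);
translate([0, 696, 0]) rotate([0, atan2(189, 840), 0]) cube([29, 35, 861]);
translate([484, 696, 0]) mirror([1, 0, 0]) rotate([0, atan2(189, 840), 0]) cube([29, 35, 861]);


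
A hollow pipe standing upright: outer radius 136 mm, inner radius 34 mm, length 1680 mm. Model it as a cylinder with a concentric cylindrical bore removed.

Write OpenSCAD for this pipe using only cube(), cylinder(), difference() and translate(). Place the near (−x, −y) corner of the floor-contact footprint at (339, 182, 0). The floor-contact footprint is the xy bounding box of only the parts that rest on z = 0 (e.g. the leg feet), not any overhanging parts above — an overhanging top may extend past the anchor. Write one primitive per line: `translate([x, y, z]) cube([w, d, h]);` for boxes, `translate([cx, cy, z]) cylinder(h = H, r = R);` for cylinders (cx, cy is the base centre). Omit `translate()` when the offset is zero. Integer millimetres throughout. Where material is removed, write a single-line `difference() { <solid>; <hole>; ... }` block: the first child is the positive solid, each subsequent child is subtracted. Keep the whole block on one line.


difference() { translate([475, 318, 0]) cylinder(h = 1680, r = 136); translate([475, 318, 0]) cylinder(h = 1680, r = 34); }


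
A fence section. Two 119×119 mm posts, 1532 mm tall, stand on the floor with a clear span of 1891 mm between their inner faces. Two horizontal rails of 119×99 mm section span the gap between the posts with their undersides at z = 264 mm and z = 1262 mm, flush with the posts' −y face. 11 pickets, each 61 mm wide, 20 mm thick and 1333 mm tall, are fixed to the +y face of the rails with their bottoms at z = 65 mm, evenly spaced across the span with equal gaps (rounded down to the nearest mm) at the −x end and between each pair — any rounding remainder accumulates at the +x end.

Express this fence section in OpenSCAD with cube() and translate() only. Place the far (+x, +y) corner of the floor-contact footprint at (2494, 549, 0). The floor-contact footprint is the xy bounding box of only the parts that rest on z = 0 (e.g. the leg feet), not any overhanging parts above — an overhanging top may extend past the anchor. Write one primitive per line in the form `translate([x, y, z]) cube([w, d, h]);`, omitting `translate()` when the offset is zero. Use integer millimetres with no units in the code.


translate([365, 430, 0]) cube([119, 119, 1532]);
translate([2375, 430, 0]) cube([119, 119, 1532]);
translate([484, 430, 264]) cube([1891, 119, 99]);
translate([484, 430, 1262]) cube([1891, 119, 99]);
translate([585, 549, 65]) cube([61, 20, 1333]);
translate([747, 549, 65]) cube([61, 20, 1333]);
translate([909, 549, 65]) cube([61, 20, 1333]);
translate([1071, 549, 65]) cube([61, 20, 1333]);
translate([1233, 549, 65]) cube([61, 20, 1333]);
translate([1395, 549, 65]) cube([61, 20, 1333]);
translate([1557, 549, 65]) cube([61, 20, 1333]);
translate([1719, 549, 65]) cube([61, 20, 1333]);
translate([1881, 549, 65]) cube([61, 20, 1333]);
translate([2043, 549, 65]) cube([61, 20, 1333]);
translate([2205, 549, 65]) cube([61, 20, 1333]);


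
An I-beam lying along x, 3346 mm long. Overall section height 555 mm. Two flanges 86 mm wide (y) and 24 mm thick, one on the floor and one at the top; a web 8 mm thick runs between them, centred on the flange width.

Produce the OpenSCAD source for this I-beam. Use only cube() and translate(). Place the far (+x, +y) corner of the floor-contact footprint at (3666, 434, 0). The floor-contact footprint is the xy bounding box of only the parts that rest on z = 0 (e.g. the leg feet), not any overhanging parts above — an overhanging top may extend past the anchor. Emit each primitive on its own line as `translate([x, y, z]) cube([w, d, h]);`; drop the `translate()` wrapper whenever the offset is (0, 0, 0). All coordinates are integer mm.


translate([320, 348, 0]) cube([3346, 86, 24]);
translate([320, 387, 24]) cube([3346, 8, 507]);
translate([320, 348, 531]) cube([3346, 86, 24]);


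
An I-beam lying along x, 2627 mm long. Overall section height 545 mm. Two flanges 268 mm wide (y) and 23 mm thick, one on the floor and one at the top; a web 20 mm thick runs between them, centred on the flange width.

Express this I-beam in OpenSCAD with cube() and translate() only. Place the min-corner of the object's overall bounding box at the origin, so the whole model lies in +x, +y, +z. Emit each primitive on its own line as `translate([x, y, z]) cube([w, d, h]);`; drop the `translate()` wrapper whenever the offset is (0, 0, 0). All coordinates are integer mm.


cube([2627, 268, 23]);
translate([0, 124, 23]) cube([2627, 20, 499]);
translate([0, 0, 522]) cube([2627, 268, 23]);


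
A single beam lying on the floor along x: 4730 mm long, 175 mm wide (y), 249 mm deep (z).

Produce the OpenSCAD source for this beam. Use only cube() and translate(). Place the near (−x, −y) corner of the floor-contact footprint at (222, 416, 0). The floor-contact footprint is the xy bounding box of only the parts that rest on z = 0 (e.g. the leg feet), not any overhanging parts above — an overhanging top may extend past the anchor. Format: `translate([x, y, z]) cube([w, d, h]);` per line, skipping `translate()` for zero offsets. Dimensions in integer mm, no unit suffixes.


translate([222, 416, 0]) cube([4730, 175, 249]);


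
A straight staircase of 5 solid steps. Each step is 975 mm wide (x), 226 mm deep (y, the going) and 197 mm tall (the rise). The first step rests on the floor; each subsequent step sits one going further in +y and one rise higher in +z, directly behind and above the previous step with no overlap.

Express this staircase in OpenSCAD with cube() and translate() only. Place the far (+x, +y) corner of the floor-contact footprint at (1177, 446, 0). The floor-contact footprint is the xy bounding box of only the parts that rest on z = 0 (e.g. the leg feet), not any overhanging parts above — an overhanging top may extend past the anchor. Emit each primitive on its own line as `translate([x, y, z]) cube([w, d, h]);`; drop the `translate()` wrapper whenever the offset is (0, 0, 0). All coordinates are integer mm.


translate([202, 220, 0]) cube([975, 226, 197]);
translate([202, 446, 197]) cube([975, 226, 197]);
translate([202, 672, 394]) cube([975, 226, 197]);
translate([202, 898, 591]) cube([975, 226, 197]);
translate([202, 1124, 788]) cube([975, 226, 197]);


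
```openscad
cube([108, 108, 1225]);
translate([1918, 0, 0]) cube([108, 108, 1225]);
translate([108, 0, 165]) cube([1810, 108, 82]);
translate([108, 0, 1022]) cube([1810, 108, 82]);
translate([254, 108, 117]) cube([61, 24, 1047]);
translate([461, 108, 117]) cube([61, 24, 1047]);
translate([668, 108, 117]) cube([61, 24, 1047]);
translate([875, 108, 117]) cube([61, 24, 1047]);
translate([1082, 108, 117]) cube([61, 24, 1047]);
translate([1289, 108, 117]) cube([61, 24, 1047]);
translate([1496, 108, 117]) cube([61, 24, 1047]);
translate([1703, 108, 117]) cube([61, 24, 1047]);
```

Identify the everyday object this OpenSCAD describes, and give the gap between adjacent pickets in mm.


A fence section. The picket gap is 146 mm.

Two posts, two rails, 8 pickets — a fence section. Span 1810 mm holds 8 pickets of 61 mm with 9 equal gaps: ⌊(1810 − 8·61) / 9⌋ = 146 mm.


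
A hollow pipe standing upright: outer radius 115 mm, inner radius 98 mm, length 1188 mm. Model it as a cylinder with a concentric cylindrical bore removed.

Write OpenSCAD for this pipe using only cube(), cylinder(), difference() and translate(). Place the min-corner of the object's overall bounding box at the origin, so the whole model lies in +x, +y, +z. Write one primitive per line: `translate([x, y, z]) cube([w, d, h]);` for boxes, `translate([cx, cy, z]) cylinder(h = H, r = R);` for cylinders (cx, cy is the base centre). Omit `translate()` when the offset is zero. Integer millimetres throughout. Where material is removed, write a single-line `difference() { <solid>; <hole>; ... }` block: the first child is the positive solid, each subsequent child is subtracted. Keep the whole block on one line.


difference() { translate([115, 115, 0]) cylinder(h = 1188, r = 115); translate([115, 115, 0]) cylinder(h = 1188, r = 98); }


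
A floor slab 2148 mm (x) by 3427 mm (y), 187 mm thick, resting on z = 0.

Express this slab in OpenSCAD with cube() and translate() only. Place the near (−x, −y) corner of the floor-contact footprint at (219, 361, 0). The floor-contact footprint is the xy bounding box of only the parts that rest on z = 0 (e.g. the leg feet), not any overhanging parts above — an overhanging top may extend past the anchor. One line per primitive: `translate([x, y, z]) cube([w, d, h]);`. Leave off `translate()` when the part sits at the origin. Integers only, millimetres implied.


translate([219, 361, 0]) cube([2148, 3427, 187]);


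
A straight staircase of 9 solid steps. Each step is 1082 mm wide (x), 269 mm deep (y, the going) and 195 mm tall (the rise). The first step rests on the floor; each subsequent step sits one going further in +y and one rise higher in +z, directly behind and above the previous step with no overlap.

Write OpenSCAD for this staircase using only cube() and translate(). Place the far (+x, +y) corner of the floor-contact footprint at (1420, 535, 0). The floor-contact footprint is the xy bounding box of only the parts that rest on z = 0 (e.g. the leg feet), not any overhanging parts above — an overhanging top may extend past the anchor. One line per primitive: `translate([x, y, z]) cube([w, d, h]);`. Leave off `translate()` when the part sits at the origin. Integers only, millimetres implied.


translate([338, 266, 0]) cube([1082, 269, 195]);
translate([338, 535, 195]) cube([1082, 269, 195]);
translate([338, 804, 390]) cube([1082, 269, 195]);
translate([338, 1073, 585]) cube([1082, 269, 195]);
translate([338, 1342, 780]) cube([1082, 269, 195]);
translate([338, 1611, 975]) cube([1082, 269, 195]);
translate([338, 1880, 1170]) cube([1082, 269, 195]);
translate([338, 2149, 1365]) cube([1082, 269, 195]);
translate([338, 2418, 1560]) cube([1082, 269, 195]);


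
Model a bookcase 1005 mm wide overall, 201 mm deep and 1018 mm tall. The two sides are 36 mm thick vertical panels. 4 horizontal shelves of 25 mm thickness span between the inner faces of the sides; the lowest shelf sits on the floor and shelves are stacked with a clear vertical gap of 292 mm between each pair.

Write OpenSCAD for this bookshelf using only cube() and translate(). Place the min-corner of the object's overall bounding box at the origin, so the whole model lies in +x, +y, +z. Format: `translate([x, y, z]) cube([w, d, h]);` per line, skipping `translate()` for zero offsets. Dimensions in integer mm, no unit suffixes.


cube([36, 201, 1018]);
translate([969, 0, 0]) cube([36, 201, 1018]);
translate([36, 0, 0]) cube([933, 201, 25]);
translate([36, 0, 317]) cube([933, 201, 25]);
translate([36, 0, 634]) cube([933, 201, 25]);
translate([36, 0, 951]) cube([933, 201, 25]);


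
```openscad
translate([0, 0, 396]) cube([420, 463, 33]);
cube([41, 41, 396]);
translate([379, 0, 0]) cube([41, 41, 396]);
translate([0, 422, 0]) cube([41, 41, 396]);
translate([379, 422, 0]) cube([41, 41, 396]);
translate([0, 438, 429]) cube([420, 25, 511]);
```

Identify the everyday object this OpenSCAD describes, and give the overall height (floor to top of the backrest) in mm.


A chair. The overall height is 940 mm.

A slab on four corner posts with a tall panel at the back — a chair. The seat slab sits at z = 396 with thickness 33, and the 511 mm backrest starts at the seat top, so the overall height is 396 + 33 + 511 = 940 mm.


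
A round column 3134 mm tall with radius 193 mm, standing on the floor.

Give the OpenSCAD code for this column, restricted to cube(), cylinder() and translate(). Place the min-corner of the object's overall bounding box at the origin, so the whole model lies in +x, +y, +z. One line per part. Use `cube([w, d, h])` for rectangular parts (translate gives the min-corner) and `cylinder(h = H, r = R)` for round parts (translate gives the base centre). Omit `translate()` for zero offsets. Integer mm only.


translate([193, 193, 0]) cylinder(h = 3134, r = 193);


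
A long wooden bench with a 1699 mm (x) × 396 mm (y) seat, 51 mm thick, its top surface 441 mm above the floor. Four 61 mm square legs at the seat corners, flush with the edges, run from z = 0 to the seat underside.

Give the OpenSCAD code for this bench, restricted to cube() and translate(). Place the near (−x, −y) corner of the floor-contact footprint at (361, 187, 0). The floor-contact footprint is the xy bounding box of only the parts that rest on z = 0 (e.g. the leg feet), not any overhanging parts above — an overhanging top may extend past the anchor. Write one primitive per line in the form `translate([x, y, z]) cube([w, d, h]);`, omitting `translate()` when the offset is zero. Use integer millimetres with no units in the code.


translate([361, 187, 390]) cube([1699, 396, 51]);
translate([361, 187, 0]) cube([61, 61, 390]);
translate([361, 522, 0]) cube([61, 61, 390]);
translate([1999, 187, 0]) cube([61, 61, 390]);
translate([1999, 522, 0]) cube([61, 61, 390]);


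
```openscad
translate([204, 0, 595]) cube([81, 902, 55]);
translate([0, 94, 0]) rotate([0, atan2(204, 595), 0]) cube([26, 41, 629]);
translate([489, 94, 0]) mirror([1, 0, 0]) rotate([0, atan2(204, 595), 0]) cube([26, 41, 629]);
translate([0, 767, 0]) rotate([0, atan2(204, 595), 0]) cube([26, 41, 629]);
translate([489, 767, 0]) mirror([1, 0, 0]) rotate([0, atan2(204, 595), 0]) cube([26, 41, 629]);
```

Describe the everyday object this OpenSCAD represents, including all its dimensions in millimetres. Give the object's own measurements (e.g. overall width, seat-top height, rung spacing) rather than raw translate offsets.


A sawhorse. A 81×902×55 mm beam (x, y, z) sits on two A-frame leg pairs. Each pair is two raked legs of 26×41 mm section (41 mm along y) splaying symmetrically in x. Each leg rises 595 mm vertically over 204 mm of horizontal reach and is 629 mm long along its own axis. Every leg's outer bottom edge rests on the floor and its outer top edge meets a bottom edge of the beam — the left legs (tilting toward +x) meet the beam's −x bottom edge, the right legs (their mirror images, tilting toward −x) meet its +x bottom edge — so the leg tops tuck under the beam, the beam's underside is 595 mm above the floor, and the feet are 489 mm apart outside-to-outside with the beam centred between them. The two leg pairs are set in 94 mm from either end of the beam.


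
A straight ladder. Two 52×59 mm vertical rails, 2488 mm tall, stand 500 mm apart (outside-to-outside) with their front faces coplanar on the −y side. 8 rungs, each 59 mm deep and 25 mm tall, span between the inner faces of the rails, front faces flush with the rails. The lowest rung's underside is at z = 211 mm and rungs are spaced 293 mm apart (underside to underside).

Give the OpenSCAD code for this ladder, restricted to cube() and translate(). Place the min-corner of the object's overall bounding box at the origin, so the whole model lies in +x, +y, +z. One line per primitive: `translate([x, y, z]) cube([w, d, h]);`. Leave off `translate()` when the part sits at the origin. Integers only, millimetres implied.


cube([52, 59, 2488]);
translate([448, 0, 0]) cube([52, 59, 2488]);
translate([52, 0, 211]) cube([396, 59, 25]);
translate([52, 0, 504]) cube([396, 59, 25]);
translate([52, 0, 797]) cube([396, 59, 25]);
translate([52, 0, 1090]) cube([396, 59, 25]);
translate([52, 0, 1383]) cube([396, 59, 25]);
translate([52, 0, 1676]) cube([396, 59, 25]);
translate([52, 0, 1969]) cube([396, 59, 25]);
translate([52, 0, 2262]) cube([396, 59, 25]);


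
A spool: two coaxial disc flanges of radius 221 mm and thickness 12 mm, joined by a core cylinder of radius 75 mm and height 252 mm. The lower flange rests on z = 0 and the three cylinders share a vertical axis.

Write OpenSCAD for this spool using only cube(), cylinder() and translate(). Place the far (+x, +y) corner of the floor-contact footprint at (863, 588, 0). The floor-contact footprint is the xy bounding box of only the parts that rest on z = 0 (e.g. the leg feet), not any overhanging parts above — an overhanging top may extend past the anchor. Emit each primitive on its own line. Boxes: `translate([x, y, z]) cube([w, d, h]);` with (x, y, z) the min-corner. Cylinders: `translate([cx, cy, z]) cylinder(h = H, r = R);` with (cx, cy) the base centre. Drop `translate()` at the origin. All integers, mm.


translate([642, 367, 0]) cylinder(h = 12, r = 221);
translate([642, 367, 12]) cylinder(h = 252, r = 75);
translate([642, 367, 264]) cylinder(h = 12, r = 221);


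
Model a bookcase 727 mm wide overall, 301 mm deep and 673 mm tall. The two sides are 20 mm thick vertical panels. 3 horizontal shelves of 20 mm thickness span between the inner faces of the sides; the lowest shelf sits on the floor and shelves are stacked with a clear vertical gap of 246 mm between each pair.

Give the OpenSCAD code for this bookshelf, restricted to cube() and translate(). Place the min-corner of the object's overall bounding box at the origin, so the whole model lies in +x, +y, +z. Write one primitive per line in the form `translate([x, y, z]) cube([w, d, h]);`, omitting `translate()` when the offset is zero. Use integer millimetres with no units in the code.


cube([20, 301, 673]);
translate([707, 0, 0]) cube([20, 301, 673]);
translate([20, 0, 0]) cube([687, 301, 20]);
translate([20, 0, 266]) cube([687, 301, 20]);
translate([20, 0, 532]) cube([687, 301, 20]);


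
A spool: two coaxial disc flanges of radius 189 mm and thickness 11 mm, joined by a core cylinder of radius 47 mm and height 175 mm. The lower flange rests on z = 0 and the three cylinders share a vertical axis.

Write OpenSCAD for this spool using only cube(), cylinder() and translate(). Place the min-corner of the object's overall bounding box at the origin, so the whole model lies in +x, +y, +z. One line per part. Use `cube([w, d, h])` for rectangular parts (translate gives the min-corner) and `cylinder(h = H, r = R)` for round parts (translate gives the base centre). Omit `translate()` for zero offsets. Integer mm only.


translate([189, 189, 0]) cylinder(h = 11, r = 189);
translate([189, 189, 11]) cylinder(h = 175, r = 47);
translate([189, 189, 186]) cylinder(h = 11, r = 189);


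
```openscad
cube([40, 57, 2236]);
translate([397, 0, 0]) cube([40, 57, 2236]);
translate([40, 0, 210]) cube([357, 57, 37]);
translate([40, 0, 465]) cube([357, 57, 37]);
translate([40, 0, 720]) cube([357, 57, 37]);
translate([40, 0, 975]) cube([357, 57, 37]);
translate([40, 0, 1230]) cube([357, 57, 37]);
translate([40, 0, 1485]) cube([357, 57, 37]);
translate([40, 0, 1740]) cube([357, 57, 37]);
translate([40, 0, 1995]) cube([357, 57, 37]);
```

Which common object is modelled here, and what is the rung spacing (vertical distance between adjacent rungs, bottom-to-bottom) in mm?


A ladder. The rung spacing is 255 mm.

Two tall 40×57 posts with 8 short bars between them — a ladder. Adjacent rungs sit at z = 210 and z = 465, so the spacing is 465 − 210 = 255 mm.


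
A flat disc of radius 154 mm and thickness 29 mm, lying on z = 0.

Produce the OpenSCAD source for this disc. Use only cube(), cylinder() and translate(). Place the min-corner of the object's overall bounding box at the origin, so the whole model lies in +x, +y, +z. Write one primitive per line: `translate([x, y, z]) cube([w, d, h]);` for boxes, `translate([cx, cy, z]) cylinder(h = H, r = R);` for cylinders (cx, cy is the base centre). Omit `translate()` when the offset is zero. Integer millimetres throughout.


translate([154, 154, 0]) cylinder(h = 29, r = 154);


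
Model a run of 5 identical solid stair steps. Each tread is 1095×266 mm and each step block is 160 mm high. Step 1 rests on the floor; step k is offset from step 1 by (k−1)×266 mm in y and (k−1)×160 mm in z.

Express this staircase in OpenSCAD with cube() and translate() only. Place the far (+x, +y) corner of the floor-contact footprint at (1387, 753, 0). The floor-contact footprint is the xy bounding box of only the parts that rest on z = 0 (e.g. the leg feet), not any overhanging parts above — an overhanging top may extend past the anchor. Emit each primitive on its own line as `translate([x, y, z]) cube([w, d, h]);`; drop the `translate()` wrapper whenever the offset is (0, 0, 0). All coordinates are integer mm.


translate([292, 487, 0]) cube([1095, 266, 160]);
translate([292, 753, 160]) cube([1095, 266, 160]);
translate([292, 1019, 320]) cube([1095, 266, 160]);
translate([292, 1285, 480]) cube([1095, 266, 160]);
translate([292, 1551, 640]) cube([1095, 266, 160]);
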